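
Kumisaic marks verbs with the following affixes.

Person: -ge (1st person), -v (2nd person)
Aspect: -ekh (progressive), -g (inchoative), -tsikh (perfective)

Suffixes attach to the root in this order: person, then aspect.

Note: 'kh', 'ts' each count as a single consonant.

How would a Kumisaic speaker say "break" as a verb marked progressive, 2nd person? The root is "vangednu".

Attach person 2nd person -v → vangednuv.
Attach aspect progressive -ekh → vangednuvekh.

vangednuvekh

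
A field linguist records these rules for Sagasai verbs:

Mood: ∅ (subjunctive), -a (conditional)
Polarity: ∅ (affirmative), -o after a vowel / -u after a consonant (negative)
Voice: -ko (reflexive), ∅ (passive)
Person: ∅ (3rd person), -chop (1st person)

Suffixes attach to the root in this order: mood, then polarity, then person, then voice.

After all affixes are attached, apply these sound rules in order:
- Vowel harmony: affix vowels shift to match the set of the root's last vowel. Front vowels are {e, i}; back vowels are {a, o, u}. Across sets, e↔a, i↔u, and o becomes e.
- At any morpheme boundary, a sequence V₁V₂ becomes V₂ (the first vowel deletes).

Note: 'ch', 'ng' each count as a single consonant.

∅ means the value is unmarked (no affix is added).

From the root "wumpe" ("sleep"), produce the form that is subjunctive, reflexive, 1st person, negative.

wumpechepke

mood = subjunctive: zero marking, form stays wumpe.
Attach polarity negative -o (after vowel 'e') → wumpeo.
Attach person 1st person -chop → wumpeochop.
Attach voice reflexive -ko → wumpeochopko.
Apply vowel harmony: wumpeochopko → wumpeechepke.
Apply vowel deletion: wumpeechepke → wumpechepke.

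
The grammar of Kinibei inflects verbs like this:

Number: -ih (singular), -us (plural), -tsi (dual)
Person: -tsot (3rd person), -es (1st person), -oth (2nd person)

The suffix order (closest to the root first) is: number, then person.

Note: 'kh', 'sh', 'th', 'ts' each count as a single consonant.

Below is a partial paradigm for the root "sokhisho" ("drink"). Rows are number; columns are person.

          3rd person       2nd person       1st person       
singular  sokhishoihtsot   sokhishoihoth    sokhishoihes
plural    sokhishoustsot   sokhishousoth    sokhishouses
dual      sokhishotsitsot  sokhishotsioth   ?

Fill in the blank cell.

sokhishotsies

Attach number dual -tsi → sokhishotsi.
Attach person 1st person -es → sokhishotsies.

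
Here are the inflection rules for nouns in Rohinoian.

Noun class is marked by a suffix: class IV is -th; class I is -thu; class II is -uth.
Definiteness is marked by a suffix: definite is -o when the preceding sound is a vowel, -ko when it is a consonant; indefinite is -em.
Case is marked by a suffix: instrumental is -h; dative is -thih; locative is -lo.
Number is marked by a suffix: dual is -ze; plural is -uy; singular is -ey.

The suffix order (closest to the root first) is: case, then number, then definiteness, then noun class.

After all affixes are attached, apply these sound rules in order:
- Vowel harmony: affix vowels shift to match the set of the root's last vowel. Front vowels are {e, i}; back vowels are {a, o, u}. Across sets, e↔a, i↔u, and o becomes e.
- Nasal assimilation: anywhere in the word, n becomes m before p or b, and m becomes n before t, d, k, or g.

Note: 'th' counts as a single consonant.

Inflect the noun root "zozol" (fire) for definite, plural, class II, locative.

zozollouykouth

Attach case locative -lo → zozollo.
Attach number plural -uy → zozollouy.
Attach definiteness definite -ko (after consonant 'y') → zozollouyko.
Attach noun class class II -uth → zozollouykouth.
Vowel harmony: no change.
Nasal assimilation: no change.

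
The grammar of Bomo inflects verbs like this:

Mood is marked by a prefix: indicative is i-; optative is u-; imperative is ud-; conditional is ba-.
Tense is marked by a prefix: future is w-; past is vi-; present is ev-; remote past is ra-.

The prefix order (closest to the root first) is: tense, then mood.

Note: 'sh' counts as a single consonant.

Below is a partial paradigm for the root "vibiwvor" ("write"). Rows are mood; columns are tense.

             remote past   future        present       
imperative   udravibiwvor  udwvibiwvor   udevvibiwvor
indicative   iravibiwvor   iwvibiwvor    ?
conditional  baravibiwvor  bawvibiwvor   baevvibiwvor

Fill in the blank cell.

Attach tense present ev- → evvibiwvor.
Attach mood indicative i- → ievvibiwvor.

ievvibiwvor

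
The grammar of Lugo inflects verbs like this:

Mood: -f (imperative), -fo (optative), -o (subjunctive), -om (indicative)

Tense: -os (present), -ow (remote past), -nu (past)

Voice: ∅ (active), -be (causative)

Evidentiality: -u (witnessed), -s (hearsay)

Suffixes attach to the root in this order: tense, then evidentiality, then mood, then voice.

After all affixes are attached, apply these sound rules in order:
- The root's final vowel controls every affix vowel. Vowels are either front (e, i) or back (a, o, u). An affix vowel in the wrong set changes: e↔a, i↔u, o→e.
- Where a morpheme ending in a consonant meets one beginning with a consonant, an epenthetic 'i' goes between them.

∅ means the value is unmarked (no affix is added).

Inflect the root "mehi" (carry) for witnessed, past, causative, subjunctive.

Attach tense past -nu → mehinu.
Attach evidentiality witnessed -u → mehinuu.
Attach mood subjunctive -o → mehinuuo.
Attach voice causative -be → mehinuuobe.
Apply vowel harmony: mehinuuobe → mehiniiebe.
Epenthesis: no change.

mehiniiebe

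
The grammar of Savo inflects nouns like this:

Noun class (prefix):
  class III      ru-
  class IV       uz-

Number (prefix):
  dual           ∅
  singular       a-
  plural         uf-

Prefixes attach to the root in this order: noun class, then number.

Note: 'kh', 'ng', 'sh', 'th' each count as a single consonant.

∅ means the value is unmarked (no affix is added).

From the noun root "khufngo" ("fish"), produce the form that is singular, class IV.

auzkhufngo

Attach noun class class IV uz- → uzkhufngo.
Attach number singular a- → auzkhufngo.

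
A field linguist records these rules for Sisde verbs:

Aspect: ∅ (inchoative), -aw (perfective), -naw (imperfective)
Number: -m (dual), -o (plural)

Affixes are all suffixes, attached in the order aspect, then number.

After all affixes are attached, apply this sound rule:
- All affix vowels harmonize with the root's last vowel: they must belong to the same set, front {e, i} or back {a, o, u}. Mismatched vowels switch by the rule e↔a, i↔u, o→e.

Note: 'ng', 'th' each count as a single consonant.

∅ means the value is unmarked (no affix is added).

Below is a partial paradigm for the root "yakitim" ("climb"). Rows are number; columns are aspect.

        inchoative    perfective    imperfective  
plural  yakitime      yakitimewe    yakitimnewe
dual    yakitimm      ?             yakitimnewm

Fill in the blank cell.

yakitimewm

Attach aspect perfective -aw → yakitimaw.
Attach number dual -m → yakitimawm.
Apply vowel harmony: yakitimawm → yakitimewm.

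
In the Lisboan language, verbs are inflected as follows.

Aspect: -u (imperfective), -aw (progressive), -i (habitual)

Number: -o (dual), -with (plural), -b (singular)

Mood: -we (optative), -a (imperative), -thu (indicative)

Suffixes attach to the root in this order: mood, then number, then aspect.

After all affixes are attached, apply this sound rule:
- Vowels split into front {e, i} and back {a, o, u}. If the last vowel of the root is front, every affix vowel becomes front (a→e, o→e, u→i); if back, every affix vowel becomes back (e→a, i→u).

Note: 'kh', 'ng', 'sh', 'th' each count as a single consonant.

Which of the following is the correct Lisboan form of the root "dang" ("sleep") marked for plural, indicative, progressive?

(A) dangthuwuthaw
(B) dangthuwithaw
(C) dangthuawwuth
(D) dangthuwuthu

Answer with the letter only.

A

Attach mood indicative -thu → dangthu.
Attach number plural -with → dangthuwith.
Attach aspect progressive -aw → dangthuwithaw.
Apply vowel harmony: dangthuwithaw → dangthuwuthaw.
So the correct form is dangthuwuthaw, option (A).
(D) dangthuwuthu is wrong: it uses habitual instead of progressive for aspect.
(B) dangthuwithaw is wrong: it fails to apply the sound rule(s).
(C) dangthuawwuth is wrong: it has the affixes in the wrong order.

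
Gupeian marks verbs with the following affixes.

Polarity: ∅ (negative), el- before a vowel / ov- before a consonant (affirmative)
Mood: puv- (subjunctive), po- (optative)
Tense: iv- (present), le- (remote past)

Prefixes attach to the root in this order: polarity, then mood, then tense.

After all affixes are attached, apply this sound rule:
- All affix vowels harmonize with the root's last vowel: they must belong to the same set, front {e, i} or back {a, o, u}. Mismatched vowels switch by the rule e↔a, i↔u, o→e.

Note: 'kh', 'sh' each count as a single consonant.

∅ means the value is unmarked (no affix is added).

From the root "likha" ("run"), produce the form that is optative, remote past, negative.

polarity = negative: zero marking, form stays likha.
Attach mood optative po- → polikha.
Attach tense remote past le- → lepolikha.
Apply vowel harmony: lepolikha → lapolikha.

lapolikha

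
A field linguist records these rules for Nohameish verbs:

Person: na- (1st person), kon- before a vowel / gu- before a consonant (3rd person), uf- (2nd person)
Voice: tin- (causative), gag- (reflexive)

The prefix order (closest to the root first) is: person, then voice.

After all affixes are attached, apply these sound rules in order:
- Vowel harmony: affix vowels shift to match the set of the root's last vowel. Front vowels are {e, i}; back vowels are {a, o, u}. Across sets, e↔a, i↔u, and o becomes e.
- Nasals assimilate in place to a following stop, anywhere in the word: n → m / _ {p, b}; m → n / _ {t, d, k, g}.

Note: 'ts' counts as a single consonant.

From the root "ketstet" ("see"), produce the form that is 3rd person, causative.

Attach person 3rd person gu- (before consonant 'k') → guketstet.
Attach voice causative tin- → tinguketstet.
Apply vowel harmony: tinguketstet → tingiketstet.
Nasal assimilation: no change.

tingiketstet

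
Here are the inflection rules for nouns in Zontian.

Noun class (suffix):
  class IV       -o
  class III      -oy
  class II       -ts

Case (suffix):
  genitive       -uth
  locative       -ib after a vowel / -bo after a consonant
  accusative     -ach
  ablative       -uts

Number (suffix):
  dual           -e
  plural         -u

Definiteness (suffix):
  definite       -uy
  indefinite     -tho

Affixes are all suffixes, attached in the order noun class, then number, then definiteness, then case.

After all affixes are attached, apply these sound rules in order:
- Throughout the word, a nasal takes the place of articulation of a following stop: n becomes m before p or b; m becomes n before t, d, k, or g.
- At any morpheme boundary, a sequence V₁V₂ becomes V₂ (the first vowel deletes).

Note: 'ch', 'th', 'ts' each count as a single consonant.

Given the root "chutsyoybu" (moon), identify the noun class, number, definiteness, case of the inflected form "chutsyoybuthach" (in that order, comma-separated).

Segment: chutsyoybu-o-u-tho-ach.
noun class: -o → class IV.
number: -u → plural.
definiteness: -tho → indefinite.
case: -ach → accusative.

class IV, plural, indefinite, accusative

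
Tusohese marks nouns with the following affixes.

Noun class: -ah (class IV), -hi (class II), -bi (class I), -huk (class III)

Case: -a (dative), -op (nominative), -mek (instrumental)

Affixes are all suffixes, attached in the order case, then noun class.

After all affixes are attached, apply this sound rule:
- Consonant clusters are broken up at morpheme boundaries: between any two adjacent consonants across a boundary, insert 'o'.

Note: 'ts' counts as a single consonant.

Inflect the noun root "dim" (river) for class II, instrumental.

Attach case instrumental -mek → dimmek.
Attach noun class class II -hi → dimmekhi.
Apply epenthesis: dimmekhi → dimomekohi.

dimomekohi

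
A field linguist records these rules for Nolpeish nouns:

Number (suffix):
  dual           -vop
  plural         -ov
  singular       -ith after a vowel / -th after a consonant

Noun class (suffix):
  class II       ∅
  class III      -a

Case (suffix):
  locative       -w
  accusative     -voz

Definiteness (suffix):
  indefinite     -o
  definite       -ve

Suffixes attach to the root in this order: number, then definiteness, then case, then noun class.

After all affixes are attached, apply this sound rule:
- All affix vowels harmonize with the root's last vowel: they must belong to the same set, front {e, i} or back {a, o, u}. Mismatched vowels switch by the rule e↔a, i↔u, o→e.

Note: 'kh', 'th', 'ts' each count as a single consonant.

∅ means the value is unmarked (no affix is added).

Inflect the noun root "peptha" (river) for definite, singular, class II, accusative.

Attach number singular -ith (after vowel 'a') → pepthaith.
Attach definiteness definite -ve → pepthaithve.
Attach case accusative -voz → pepthaithvevoz.
noun class = class II: zero marking, form stays pepthaithvevoz.
Apply vowel harmony: pepthaithvevoz → pepthauthvavoz.

pepthauthvavoz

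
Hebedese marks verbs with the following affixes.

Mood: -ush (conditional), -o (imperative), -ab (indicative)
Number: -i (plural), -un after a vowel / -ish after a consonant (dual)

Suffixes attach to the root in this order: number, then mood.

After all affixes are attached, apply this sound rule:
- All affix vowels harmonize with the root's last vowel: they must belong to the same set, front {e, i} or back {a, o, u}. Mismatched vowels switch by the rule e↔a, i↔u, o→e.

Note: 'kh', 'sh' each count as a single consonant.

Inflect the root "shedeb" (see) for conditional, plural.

Attach number plural -i → shedebi.
Attach mood conditional -ush → shedebiush.
Apply vowel harmony: shedebiush → shedebiish.

shedebiish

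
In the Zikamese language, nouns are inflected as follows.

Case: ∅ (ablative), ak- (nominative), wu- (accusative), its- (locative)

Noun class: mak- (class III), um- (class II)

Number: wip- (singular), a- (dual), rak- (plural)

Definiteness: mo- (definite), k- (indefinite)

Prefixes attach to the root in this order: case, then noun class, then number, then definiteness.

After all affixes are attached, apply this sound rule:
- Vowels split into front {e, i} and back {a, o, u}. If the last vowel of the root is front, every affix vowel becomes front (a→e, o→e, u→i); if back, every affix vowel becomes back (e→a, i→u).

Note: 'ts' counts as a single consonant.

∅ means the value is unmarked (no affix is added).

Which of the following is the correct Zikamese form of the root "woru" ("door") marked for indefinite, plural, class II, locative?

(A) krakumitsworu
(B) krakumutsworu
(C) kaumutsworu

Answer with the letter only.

Attach case locative its- → itsworu.
Attach noun class class II um- → umitsworu.
Attach number plural rak- → rakumitsworu.
Attach definiteness indefinite k- → krakumitsworu.
Apply vowel harmony: krakumitsworu → krakumutsworu.
So the correct form is krakumutsworu, option (B).
(A) krakumitsworu is wrong: it fails to apply the sound rule(s).
(C) kaumutsworu is wrong: it uses dual instead of plural for number.

B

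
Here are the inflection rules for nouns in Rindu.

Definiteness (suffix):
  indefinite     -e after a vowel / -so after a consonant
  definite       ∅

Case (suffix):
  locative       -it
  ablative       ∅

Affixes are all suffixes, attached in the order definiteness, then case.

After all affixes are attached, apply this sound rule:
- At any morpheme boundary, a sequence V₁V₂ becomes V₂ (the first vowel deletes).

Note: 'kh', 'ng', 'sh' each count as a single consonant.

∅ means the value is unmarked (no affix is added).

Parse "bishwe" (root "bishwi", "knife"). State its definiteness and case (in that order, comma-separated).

Segment: bishwi-e.
definiteness: -e/so → indefinite.
case: ∅ → ablative.

indefinite, ablative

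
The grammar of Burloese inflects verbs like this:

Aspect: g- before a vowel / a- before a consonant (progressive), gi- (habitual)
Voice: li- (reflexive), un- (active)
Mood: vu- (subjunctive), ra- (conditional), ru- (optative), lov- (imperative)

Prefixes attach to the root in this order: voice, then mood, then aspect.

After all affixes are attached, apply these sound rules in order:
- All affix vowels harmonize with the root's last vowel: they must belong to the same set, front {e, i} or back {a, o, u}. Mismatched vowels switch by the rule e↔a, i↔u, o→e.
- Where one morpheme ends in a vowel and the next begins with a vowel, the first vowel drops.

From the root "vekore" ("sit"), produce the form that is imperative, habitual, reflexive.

Attach voice reflexive li- → livekore.
Attach mood imperative lov- → lovlivekore.
Attach aspect habitual gi- → gilovlivekore.
Apply vowel harmony: gilovlivekore → gilevlivekore.
Vowel deletion: no change.

gilevlivekore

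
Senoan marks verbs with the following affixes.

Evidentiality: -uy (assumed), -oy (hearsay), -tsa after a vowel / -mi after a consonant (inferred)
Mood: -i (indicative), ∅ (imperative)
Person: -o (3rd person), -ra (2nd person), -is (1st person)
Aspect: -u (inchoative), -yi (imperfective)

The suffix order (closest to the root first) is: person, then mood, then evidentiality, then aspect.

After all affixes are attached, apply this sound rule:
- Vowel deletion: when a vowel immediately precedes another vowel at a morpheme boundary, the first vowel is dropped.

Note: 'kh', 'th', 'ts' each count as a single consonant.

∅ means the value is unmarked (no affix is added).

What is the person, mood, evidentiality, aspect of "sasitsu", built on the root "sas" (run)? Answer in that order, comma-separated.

3rd person, indicative, inferred, inchoative

Segment: sas-o-i-tsa-u.
person: -o → 3rd person.
mood: -i → indicative.
evidentiality: -tsa/mi → inferred.
aspect: -u → inchoative.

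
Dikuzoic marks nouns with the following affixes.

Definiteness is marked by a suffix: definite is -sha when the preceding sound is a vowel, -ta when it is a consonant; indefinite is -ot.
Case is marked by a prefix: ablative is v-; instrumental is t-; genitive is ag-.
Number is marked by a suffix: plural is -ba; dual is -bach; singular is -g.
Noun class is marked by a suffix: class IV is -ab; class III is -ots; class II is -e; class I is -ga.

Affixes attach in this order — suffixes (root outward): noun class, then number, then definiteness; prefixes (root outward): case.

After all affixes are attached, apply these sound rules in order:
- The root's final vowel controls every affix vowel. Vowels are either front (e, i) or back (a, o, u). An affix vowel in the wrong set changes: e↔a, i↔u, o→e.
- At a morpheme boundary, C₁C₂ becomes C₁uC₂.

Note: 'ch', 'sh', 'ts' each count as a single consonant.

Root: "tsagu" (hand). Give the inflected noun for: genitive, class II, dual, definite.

agutsaguabachuta

Attach noun class class II -e → tsague.
Attach case genitive ag- → agtsague.
Attach number dual -bach → agtsaguebach.
Attach definiteness definite -ta (after consonant 'ch') → agtsaguebachta.
Apply vowel harmony: agtsaguebachta → agtsaguabachta.
Apply epenthesis: agtsaguabachta → agutsaguabachuta.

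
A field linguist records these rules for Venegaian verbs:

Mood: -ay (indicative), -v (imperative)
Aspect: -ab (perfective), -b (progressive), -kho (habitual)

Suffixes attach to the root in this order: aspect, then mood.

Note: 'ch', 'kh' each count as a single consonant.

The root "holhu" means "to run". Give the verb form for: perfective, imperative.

Attach aspect perfective -ab → holhuab.
Attach mood imperative -v → holhuabv.

holhuabv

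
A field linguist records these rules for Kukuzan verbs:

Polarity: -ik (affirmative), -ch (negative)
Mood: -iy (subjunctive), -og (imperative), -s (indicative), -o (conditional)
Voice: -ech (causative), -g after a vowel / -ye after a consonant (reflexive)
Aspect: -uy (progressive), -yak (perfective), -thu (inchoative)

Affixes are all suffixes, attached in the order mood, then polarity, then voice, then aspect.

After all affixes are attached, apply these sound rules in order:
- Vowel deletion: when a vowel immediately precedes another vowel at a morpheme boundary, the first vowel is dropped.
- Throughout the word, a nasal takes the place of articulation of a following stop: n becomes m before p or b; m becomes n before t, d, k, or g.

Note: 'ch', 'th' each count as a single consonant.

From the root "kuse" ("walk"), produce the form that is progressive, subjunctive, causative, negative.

Attach mood subjunctive -iy → kuseiy.
Attach polarity negative -ch → kuseiych.
Attach voice causative -ech → kuseiychech.
Attach aspect progressive -uy → kuseiychechuy.
Apply vowel deletion: kuseiychechuy → kusiychechuy.
Nasal assimilation: no change.

kusiychechuy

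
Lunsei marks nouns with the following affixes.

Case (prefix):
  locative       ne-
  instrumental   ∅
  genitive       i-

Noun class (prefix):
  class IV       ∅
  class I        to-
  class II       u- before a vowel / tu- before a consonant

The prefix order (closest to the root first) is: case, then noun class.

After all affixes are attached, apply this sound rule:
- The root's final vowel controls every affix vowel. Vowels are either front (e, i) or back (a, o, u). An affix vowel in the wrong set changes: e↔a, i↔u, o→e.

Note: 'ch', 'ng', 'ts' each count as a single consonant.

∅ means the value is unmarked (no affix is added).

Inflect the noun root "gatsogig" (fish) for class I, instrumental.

case = instrumental: zero marking, form stays gatsogig.
Attach noun class class I to- → togatsogig.
Apply vowel harmony: togatsogig → tegatsogig.

tegatsogig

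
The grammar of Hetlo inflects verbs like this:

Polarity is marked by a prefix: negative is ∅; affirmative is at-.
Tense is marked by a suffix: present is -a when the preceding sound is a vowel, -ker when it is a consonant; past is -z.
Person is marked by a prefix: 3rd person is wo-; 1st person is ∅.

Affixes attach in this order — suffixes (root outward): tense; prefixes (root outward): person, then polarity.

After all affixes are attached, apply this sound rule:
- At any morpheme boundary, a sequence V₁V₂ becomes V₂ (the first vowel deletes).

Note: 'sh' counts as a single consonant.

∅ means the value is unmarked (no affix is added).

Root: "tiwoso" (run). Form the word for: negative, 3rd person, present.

Attach person 3rd person wo- → wotiwoso.
Attach tense present -a (after vowel 'o') → wotiwosoa.
polarity = negative: zero marking, form stays wotiwosoa.
Apply vowel deletion: wotiwosoa → wotiwosa.

wotiwosa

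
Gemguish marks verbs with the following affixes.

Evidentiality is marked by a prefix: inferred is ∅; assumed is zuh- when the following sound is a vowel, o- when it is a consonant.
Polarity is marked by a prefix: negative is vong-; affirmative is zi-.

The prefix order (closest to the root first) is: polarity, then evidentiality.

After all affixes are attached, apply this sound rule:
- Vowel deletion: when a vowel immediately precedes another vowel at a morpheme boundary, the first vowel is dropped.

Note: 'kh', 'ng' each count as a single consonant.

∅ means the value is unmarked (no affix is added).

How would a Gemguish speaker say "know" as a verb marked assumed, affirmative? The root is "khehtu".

Attach polarity affirmative zi- → zikhehtu.
Attach evidentiality assumed o- (before consonant 'z') → ozikhehtu.
Vowel deletion: no change.

ozikhehtu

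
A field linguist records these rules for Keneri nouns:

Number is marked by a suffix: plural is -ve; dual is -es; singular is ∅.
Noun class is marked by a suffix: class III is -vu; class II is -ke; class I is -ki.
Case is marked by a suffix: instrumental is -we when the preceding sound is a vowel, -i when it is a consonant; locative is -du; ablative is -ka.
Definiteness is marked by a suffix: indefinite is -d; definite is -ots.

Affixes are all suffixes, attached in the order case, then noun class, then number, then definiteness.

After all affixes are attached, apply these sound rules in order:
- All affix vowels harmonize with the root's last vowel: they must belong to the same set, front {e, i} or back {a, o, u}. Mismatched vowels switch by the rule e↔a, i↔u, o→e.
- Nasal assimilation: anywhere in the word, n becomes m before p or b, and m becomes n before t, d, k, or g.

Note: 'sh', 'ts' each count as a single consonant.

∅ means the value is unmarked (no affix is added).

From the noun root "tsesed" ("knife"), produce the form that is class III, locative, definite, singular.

tseseddiviets

Attach case locative -du → tseseddu.
Attach noun class class III -vu → tsesedduvu.
number = singular: zero marking, form stays tsesedduvu.
Attach definiteness definite -ots → tsesedduvuots.
Apply vowel harmony: tsesedduvuots → tseseddiviets.
Nasal assimilation: no change.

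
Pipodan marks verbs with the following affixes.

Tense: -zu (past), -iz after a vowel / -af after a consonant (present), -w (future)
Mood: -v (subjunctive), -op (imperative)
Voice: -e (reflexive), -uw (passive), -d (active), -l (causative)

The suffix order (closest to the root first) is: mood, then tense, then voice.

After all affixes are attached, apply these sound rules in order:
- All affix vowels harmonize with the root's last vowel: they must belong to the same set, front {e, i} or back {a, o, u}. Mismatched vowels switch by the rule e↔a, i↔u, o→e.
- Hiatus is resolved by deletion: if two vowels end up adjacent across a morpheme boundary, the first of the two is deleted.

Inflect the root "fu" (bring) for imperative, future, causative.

fopwl

Attach mood imperative -op → fuop.
Attach tense future -w → fuopw.
Attach voice causative -l → fuopwl.
Vowel harmony: no change.
Apply vowel deletion: fuopwl → fopwl.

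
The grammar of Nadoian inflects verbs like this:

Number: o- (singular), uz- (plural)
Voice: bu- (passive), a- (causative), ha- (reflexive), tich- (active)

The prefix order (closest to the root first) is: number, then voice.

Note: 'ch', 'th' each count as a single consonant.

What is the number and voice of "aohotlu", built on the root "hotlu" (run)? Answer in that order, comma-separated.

Segment: a-o-hotlu.
number: o- → singular.
voice: a- → causative.

singular, causative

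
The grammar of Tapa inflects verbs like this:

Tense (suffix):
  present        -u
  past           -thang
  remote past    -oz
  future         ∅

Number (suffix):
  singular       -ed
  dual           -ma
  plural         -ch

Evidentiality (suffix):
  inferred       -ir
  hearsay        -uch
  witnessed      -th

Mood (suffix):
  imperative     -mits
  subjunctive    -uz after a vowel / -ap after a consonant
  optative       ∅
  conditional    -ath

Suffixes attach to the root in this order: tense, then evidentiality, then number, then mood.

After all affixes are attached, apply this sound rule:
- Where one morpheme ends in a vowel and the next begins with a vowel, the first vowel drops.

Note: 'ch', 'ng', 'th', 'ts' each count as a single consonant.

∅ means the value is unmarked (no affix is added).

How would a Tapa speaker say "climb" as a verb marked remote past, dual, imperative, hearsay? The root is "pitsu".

Attach tense remote past -oz → pitsuoz.
Attach evidentiality hearsay -uch → pitsuozuch.
Attach number dual -ma → pitsuozuchma.
Attach mood imperative -mits → pitsuozuchmamits.
Apply vowel deletion: pitsuozuchmamits → pitsozuchmamits.

pitsozuchmamits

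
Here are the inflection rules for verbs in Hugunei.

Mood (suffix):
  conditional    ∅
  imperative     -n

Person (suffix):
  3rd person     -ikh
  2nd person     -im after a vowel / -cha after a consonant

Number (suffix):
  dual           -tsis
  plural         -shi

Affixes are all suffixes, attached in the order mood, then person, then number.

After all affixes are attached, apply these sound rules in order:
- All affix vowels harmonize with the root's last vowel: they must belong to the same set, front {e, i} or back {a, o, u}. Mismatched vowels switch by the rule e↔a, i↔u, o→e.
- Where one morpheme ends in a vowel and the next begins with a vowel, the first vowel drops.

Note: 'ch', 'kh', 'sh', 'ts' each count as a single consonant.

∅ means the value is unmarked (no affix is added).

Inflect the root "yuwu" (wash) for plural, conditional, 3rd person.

yuwukhshu

mood = conditional: zero marking, form stays yuwu.
Attach person 3rd person -ikh → yuwuikh.
Attach number plural -shi → yuwuikhshi.
Apply vowel harmony: yuwuikhshi → yuwuukhshu.
Apply vowel deletion: yuwuukhshu → yuwukhshu.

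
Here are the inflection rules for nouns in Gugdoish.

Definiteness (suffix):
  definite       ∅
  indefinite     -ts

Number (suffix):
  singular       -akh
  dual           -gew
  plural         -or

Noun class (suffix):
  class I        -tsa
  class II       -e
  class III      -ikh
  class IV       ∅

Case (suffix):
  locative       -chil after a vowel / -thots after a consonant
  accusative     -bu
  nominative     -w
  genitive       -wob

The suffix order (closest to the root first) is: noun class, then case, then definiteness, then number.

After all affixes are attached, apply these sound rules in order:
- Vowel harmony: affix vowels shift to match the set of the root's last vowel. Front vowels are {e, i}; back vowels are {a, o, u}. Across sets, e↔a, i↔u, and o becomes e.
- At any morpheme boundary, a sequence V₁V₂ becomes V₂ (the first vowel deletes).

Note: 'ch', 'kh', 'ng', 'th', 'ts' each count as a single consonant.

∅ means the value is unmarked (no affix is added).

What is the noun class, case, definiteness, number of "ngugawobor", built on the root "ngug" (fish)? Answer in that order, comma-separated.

class II, genitive, definite, plural

Segment: ngug-e-wob-or.
noun class: -e → class II.
case: -wob → genitive.
definiteness: ∅ → definite.
number: -or → plural.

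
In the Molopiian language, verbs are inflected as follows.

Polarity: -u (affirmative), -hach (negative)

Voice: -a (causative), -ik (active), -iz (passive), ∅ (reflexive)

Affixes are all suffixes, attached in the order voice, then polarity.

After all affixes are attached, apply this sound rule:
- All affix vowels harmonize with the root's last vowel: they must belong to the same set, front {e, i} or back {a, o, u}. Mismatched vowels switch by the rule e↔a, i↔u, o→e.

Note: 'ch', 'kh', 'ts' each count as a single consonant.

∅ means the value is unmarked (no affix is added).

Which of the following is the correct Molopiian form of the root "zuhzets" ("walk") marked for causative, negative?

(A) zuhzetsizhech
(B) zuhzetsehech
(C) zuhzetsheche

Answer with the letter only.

Attach voice causative -a → zuhzetsa.
Attach polarity negative -hach → zuhzetsahach.
Apply vowel harmony: zuhzetsahach → zuhzetsehech.
So the correct form is zuhzetsehech, option (B).
(A) zuhzetsizhech is wrong: it uses passive instead of causative for voice.
(C) zuhzetsheche is wrong: it has the affixes in the wrong order.

B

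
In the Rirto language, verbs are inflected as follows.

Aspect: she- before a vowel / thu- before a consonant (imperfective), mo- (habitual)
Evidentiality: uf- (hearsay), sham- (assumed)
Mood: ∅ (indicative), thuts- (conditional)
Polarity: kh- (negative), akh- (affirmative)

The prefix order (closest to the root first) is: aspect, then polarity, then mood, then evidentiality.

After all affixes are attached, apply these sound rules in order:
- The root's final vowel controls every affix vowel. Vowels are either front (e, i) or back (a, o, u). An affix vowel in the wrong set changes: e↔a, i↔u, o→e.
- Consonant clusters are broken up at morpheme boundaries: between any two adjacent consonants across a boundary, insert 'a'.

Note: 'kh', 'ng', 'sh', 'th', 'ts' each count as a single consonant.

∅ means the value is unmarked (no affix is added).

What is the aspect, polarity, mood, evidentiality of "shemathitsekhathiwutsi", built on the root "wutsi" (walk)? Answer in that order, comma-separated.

Segment: sham-thuts-akh-thu-wutsi.
aspect: she/thu- → imperfective.
polarity: akh- → affirmative.
mood: thuts- → conditional.
evidentiality: sham- → assumed.

imperfective, affirmative, conditional, assumed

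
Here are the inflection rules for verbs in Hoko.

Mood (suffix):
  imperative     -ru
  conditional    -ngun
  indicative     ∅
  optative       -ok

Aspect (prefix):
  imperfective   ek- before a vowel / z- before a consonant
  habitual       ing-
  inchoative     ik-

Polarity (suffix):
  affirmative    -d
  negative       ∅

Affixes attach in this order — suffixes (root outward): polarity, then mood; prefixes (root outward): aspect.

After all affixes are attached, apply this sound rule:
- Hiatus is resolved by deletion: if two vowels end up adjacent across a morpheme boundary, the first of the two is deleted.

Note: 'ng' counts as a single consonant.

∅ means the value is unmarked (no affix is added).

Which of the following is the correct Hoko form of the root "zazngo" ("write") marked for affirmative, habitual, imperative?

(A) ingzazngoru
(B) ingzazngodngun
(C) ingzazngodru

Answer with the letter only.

Attach polarity affirmative -d → zazngod.
Attach aspect habitual ing- → ingzazngod.
Attach mood imperative -ru → ingzazngodru.
Vowel deletion: no change.
So the correct form is ingzazngodru, option (C).
(A) ingzazngoru is wrong: it uses negative instead of affirmative for polarity.
(B) ingzazngodngun is wrong: it uses conditional instead of imperative for mood.

C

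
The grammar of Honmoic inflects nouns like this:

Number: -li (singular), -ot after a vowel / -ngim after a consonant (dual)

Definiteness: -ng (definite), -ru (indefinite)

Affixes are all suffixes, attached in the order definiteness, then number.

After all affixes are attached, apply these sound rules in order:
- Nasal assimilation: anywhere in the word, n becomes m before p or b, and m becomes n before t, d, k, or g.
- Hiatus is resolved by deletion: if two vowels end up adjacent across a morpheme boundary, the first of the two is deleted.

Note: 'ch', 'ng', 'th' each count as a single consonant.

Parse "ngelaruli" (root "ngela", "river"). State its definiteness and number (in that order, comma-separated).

indefinite, singular

Segment: ngela-ru-li.
definiteness: -ru → indefinite.
number: -li → singular.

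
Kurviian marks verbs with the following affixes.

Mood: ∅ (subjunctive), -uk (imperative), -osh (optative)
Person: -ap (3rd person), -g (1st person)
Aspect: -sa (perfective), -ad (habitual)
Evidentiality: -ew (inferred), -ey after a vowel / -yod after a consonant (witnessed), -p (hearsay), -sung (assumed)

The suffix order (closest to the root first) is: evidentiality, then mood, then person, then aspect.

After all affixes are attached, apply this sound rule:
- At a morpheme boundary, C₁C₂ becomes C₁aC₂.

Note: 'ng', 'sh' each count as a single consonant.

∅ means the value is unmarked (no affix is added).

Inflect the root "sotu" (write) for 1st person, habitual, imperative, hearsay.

sotupukagad

Attach evidentiality hearsay -p → sotup.
Attach mood imperative -uk → sotupuk.
Attach person 1st person -g → sotupukg.
Attach aspect habitual -ad → sotupukgad.
Apply epenthesis: sotupukgad → sotupukagad.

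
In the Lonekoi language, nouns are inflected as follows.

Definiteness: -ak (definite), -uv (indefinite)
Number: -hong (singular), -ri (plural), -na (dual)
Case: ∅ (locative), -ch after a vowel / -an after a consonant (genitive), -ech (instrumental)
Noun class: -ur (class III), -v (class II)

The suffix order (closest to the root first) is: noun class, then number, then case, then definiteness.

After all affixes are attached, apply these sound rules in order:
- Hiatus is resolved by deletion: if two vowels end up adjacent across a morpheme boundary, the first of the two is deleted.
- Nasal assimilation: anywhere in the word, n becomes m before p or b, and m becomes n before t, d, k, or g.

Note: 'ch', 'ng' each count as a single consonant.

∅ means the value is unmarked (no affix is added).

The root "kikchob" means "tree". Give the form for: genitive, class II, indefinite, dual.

Attach noun class class II -v → kikchobv.
Attach number dual -na → kikchobvna.
Attach case genitive -ch (after vowel 'a') → kikchobvnach.
Attach definiteness indefinite -uv → kikchobvnachuv.
Vowel deletion: no change.
Nasal assimilation: no change.

kikchobvnachuv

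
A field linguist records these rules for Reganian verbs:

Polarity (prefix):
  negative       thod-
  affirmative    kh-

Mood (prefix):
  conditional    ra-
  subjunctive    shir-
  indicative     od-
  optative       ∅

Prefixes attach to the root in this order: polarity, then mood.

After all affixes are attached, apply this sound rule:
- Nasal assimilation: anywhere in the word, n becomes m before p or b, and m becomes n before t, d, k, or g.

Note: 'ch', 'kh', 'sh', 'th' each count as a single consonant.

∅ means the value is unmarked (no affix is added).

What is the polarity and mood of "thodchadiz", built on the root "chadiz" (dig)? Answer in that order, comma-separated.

Segment: thod-chadiz.
polarity: thod- → negative.
mood: ∅ → optative.

negative, optative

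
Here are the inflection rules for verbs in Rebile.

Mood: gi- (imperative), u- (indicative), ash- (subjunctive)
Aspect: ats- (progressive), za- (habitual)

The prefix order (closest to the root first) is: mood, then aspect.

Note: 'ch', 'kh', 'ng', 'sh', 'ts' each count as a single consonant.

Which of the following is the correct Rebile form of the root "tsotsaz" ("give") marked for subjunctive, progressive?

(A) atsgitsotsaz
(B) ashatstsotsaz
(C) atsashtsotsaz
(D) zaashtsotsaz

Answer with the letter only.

C

Attach mood subjunctive ash- → ashtsotsaz.
Attach aspect progressive ats- → atsashtsotsaz.
So the correct form is atsashtsotsaz, option (C).
(B) ashatstsotsaz is wrong: it has the affixes in the wrong order.
(D) zaashtsotsaz is wrong: it uses habitual instead of progressive for aspect.
(A) atsgitsotsaz is wrong: it uses imperative instead of subjunctive for mood.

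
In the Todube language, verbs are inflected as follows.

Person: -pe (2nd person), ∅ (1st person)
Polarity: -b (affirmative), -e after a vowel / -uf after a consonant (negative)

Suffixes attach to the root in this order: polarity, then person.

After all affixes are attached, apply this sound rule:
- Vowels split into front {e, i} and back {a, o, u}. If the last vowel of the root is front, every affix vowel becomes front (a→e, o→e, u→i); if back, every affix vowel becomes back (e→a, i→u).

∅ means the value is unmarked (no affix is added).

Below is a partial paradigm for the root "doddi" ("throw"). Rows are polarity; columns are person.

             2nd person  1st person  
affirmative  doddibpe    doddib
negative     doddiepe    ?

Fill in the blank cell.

doddie

Attach polarity negative -e (after vowel 'i') → doddie.
person = 1st person: zero marking, form stays doddie.
Vowel harmony: no change.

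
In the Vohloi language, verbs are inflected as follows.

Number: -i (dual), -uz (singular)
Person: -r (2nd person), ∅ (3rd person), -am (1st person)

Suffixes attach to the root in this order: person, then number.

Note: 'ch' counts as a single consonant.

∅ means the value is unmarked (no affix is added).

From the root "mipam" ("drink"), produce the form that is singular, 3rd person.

person = 3rd person: zero marking, form stays mipam.
Attach number singular -uz → mipamuz.

mipamuz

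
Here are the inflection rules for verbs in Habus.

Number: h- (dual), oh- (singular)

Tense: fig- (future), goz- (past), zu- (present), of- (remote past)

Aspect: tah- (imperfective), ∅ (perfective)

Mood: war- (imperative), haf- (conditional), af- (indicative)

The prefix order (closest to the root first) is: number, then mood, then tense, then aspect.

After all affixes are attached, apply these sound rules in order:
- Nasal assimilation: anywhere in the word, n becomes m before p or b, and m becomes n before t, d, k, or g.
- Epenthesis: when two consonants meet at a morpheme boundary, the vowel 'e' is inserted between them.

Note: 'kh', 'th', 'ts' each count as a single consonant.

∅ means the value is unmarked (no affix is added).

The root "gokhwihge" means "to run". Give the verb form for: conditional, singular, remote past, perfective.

ofehafohegokhwihge

Attach number singular oh- → ohgokhwihge.
Attach mood conditional haf- → hafohgokhwihge.
Attach tense remote past of- → ofhafohgokhwihge.
aspect = perfective: zero marking, form stays ofhafohgokhwihge.
Nasal assimilation: no change.
Apply epenthesis: ofhafohgokhwihge → ofehafohegokhwihge.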